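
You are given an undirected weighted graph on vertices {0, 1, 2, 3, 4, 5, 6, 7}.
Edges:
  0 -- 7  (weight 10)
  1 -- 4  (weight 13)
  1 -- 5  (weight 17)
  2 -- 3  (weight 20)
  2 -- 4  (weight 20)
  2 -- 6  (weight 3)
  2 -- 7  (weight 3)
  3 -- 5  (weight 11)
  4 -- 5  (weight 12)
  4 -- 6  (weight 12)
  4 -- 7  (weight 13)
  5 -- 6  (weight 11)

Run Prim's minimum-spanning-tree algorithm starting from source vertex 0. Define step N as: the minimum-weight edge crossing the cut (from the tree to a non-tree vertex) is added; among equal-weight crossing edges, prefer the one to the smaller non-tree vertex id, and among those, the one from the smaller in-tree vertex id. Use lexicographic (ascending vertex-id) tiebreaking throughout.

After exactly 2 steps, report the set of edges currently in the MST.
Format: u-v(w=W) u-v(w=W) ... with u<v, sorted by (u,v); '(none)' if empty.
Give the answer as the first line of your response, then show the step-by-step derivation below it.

0-7(w=10) 2-7(w=3)

step 1: add edge 0-7 (w=10); MST = {0-7(w=10)}
step 2: add edge 2-7 (w=3); MST = {0-7(w=10) 2-7(w=3)}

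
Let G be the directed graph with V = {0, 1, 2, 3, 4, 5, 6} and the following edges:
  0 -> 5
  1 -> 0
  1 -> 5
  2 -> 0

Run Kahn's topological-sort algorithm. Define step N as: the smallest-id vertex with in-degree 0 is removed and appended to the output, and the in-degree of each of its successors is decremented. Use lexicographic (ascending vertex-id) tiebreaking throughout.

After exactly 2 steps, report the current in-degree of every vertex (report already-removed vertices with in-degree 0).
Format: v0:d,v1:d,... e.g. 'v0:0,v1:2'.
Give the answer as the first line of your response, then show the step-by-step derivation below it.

v0:0,v1:0,v2:0,v3:0,v4:0,v5:1,v6:0

step 1: output 1; order=[1]; indeg=(1,0,0,0,0,1,0)
step 2: output 2; order=[1,2]; indeg=(0,0,0,0,0,1,0)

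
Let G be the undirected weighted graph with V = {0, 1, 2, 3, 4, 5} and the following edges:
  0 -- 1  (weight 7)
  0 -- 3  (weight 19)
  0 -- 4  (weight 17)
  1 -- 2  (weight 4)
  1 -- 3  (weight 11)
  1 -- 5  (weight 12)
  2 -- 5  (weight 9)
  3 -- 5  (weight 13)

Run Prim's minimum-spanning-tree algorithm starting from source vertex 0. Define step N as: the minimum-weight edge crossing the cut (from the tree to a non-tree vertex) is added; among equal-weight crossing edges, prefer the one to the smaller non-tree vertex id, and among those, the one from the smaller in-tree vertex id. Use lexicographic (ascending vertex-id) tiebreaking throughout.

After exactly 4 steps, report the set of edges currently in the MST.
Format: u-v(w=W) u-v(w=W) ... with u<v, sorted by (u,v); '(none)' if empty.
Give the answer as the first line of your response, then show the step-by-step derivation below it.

0-1(w=7) 1-2(w=4) 1-3(w=11) 2-5(w=9)

step 1: add edge 0-1 (w=7); MST = {0-1(w=7)}
step 2: add edge 1-2 (w=4); MST = {0-1(w=7) 1-2(w=4)}
step 3: add edge 2-5 (w=9); MST = {0-1(w=7) 1-2(w=4) 2-5(w=9)}
step 4: add edge 1-3 (w=11); MST = {0-1(w=7) 1-2(w=4) 1-3(w=11) 2-5(w=9)}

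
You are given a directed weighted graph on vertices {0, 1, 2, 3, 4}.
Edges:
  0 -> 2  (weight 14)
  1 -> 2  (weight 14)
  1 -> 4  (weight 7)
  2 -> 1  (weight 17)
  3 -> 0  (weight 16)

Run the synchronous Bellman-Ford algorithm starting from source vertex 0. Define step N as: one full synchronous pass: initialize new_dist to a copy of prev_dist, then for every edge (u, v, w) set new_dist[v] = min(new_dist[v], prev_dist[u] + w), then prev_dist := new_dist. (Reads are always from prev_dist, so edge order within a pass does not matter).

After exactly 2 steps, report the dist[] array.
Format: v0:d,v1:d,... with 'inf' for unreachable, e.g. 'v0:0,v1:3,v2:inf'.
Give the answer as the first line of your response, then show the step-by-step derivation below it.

v0:0,v1:31,v2:14,v3:inf,v4:inf

step 1: dist = v0:0,v1:inf,v2:14,v3:inf,v4:inf
step 2: dist = v0:0,v1:31,v2:14,v3:inf,v4:inf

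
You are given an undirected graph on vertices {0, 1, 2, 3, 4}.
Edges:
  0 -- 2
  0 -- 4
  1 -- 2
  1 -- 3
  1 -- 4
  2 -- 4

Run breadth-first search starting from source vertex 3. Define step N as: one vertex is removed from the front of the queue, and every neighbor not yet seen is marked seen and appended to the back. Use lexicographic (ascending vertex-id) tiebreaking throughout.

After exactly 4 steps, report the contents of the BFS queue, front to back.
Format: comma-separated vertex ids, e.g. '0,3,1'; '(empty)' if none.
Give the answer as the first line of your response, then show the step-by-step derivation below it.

0

step 1: dequeue 3; queue=[1]; order=3
step 2: dequeue 1; queue=[2,4]; order=3,1
step 3: dequeue 2; queue=[4,0]; order=3,1,2
step 4: dequeue 4; queue=[0]; order=3,1,2,4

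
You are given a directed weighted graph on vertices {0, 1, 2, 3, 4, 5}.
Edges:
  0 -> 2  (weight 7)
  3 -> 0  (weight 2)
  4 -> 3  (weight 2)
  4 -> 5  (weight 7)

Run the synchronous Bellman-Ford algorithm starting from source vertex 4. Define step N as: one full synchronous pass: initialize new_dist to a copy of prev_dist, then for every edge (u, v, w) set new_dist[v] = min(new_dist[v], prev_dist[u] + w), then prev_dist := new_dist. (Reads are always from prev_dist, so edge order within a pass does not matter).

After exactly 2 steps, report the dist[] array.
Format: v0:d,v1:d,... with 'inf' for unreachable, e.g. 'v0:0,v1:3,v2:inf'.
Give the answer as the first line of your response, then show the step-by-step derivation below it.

v0:4,v1:inf,v2:inf,v3:2,v4:0,v5:7

step 1: dist = v0:inf,v1:inf,v2:inf,v3:2,v4:0,v5:7
step 2: dist = v0:4,v1:inf,v2:inf,v3:2,v4:0,v5:7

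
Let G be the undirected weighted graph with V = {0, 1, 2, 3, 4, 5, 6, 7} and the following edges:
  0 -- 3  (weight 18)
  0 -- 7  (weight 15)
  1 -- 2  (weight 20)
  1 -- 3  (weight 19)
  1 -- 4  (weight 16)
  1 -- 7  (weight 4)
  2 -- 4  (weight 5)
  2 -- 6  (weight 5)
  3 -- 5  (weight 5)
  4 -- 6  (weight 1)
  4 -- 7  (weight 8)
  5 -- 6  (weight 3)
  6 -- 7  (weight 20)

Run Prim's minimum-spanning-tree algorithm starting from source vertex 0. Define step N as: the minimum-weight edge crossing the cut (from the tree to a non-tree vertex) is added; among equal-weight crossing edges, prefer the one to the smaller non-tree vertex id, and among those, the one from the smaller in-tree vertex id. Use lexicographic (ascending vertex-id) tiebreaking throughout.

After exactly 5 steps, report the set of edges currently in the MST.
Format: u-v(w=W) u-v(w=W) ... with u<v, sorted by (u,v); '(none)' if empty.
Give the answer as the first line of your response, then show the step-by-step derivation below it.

0-7(w=15) 1-7(w=4) 4-6(w=1) 4-7(w=8) 5-6(w=3)

step 1: add edge 0-7 (w=15); MST = {0-7(w=15)}
step 2: add edge 1-7 (w=4); MST = {0-7(w=15) 1-7(w=4)}
step 3: add edge 4-7 (w=8); MST = {0-7(w=15) 1-7(w=4) 4-7(w=8)}
step 4: add edge 4-6 (w=1); MST = {0-7(w=15) 1-7(w=4) 4-6(w=1) 4-7(w=8)}
step 5: add edge 5-6 (w=3); MST = {0-7(w=15) 1-7(w=4) 4-6(w=1) 4-7(w=8) 5-6(w=3)}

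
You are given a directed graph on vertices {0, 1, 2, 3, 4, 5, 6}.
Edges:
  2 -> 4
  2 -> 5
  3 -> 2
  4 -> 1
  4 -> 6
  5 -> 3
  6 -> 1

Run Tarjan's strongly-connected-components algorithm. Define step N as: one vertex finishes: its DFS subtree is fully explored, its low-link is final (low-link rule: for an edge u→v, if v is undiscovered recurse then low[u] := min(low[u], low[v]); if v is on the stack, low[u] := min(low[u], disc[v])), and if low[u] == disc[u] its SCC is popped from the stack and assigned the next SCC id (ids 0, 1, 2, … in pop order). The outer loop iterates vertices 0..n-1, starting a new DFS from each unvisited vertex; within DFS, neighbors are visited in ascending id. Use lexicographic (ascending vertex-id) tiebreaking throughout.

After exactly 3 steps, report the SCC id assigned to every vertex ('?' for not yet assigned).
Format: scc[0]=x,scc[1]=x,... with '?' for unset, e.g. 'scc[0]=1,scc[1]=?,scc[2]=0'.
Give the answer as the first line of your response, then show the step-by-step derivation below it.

scc[0]=0,scc[1]=1,scc[2]=?,scc[3]=?,scc[4]=?,scc[5]=?,scc[6]=2

step 1: low=(low[0]=0,low[1]=?,low[2]=?,low[3]=?,low[4]=?,low[5]=?,low[6]=?); scc=(scc[0]=0,scc[1]=?,scc[2]=?,scc[3]=?,scc[4]=?,scc[5]=?,scc[6]=?)
step 2: low=(low[0]=0,low[1]=1,low[2]=?,low[3]=?,low[4]=?,low[5]=?,low[6]=?); scc=(scc[0]=0,scc[1]=1,scc[2]=?,scc[3]=?,scc[4]=?,scc[5]=?,scc[6]=?)
step 3: low=(low[0]=0,low[1]=1,low[2]=2,low[3]=?,low[4]=3,low[5]=?,low[6]=4); scc=(scc[0]=0,scc[1]=1,scc[2]=?,scc[3]=?,scc[4]=?,scc[5]=?,scc[6]=2)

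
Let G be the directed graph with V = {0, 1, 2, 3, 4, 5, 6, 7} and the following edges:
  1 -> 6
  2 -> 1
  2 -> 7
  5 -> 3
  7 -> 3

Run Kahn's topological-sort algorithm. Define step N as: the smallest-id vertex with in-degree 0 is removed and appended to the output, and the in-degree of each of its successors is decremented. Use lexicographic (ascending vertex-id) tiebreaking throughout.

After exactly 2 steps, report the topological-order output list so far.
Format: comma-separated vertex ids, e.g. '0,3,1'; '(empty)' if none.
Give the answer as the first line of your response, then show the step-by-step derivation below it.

0,2

step 1: output 0; order=[0]; indeg=(0,1,0,2,0,0,1,1)
step 2: output 2; order=[0,2]; indeg=(0,0,0,2,0,0,1,0)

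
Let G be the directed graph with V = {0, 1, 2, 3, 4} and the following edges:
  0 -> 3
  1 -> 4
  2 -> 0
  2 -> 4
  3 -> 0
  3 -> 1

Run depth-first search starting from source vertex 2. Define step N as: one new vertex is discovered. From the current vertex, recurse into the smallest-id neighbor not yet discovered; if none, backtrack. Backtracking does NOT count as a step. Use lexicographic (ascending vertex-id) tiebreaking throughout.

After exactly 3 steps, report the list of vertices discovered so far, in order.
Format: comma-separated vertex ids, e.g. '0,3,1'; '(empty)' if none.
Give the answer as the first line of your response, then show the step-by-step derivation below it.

2,0,3

step 1: discover 2; path=2; order=2
step 2: discover 0; path=2>0; order=2,0
step 3: discover 3; path=2>0>3; order=2,0,3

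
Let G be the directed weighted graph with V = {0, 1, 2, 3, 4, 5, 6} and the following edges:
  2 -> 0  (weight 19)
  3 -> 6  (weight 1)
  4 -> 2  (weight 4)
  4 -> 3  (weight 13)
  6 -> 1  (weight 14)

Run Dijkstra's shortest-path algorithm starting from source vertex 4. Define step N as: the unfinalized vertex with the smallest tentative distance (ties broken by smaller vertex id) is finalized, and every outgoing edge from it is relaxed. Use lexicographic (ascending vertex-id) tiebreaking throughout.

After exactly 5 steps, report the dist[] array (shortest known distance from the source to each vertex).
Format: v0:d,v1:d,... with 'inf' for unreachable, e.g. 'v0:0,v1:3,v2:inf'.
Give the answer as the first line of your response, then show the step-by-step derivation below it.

v0:23,v1:28,v2:4,v3:13,v4:0,v5:inf,v6:14

step 1: dist = v0:inf,v1:inf,v2:4,v3:13,v4:0,v5:inf,v6:inf
step 2: dist = v0:23,v1:inf,v2:4,v3:13,v4:0,v5:inf,v6:inf
step 3: dist = v0:23,v1:inf,v2:4,v3:13,v4:0,v5:inf,v6:14
step 4: dist = v0:23,v1:28,v2:4,v3:13,v4:0,v5:inf,v6:14
step 5: dist = v0:23,v1:28,v2:4,v3:13,v4:0,v5:inf,v6:14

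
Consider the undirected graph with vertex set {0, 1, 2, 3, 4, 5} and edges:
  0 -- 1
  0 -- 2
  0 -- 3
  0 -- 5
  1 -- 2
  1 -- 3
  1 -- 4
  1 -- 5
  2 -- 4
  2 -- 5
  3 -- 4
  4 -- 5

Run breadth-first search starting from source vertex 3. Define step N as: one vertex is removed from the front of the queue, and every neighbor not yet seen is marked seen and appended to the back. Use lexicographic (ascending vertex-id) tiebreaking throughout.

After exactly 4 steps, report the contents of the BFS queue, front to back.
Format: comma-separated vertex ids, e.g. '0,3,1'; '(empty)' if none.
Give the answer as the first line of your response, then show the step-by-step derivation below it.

2,5

step 1: dequeue 3; queue=[0,1,4]; order=3
step 2: dequeue 0; queue=[1,4,2,5]; order=3,0
step 3: dequeue 1; queue=[4,2,5]; order=3,0,1
step 4: dequeue 4; queue=[2,5]; order=3,0,1,4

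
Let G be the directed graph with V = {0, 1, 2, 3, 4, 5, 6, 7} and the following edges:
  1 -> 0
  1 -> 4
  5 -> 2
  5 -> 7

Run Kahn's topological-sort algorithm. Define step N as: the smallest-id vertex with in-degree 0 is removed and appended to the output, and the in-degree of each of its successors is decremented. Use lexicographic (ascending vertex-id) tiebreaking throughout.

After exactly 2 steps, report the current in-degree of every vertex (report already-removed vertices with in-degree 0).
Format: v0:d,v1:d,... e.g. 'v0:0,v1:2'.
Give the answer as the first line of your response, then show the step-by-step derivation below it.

v0:0,v1:0,v2:1,v3:0,v4:0,v5:0,v6:0,v7:1

step 1: output 1; order=[1]; indeg=(0,0,1,0,0,0,0,1)
step 2: output 0; order=[1,0]; indeg=(0,0,1,0,0,0,0,1)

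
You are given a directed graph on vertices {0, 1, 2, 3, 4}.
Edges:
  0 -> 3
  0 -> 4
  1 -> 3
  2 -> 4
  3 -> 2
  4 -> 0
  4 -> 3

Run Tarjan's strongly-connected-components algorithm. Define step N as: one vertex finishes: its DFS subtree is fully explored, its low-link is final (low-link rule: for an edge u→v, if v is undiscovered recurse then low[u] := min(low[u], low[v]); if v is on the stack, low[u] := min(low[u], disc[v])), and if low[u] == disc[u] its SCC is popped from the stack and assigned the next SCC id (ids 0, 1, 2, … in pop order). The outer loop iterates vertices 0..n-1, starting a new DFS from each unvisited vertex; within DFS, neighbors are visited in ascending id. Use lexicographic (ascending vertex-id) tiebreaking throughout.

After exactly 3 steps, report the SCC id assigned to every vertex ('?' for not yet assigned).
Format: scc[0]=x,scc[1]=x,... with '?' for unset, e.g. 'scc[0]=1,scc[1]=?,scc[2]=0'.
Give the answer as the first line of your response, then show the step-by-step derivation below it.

scc[0]=?,scc[1]=?,scc[2]=?,scc[3]=?,scc[4]=?

step 1: low=(low[0]=0,low[1]=?,low[2]=2,low[3]=1,low[4]=0); scc=(scc[0]=?,scc[1]=?,scc[2]=?,scc[3]=?,scc[4]=?)
step 2: low=(low[0]=0,low[1]=?,low[2]=0,low[3]=1,low[4]=0); scc=(scc[0]=?,scc[1]=?,scc[2]=?,scc[3]=?,scc[4]=?)
step 3: low=(low[0]=0,low[1]=?,low[2]=0,low[3]=0,low[4]=0); scc=(scc[0]=?,scc[1]=?,scc[2]=?,scc[3]=?,scc[4]=?)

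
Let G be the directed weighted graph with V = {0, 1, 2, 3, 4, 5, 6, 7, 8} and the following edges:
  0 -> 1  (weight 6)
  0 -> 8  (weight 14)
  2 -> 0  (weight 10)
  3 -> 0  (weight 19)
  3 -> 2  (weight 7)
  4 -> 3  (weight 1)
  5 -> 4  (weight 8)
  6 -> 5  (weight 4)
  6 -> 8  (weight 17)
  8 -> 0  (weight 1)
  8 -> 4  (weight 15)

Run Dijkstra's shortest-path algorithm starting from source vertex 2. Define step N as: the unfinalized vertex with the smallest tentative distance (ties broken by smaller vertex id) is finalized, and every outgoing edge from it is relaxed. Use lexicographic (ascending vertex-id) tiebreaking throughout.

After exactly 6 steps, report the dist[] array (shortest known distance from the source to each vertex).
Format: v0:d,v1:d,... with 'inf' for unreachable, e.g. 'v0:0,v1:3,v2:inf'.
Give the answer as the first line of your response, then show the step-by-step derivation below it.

v0:10,v1:16,v2:0,v3:40,v4:39,v5:inf,v6:inf,v7:inf,v8:24

step 1: dist = v0:10,v1:inf,v2:0,v3:inf,v4:inf,v5:inf,v6:inf,v7:inf,v8:inf
step 2: dist = v0:10,v1:16,v2:0,v3:inf,v4:inf,v5:inf,v6:inf,v7:inf,v8:24
step 3: dist = v0:10,v1:16,v2:0,v3:inf,v4:inf,v5:inf,v6:inf,v7:inf,v8:24
step 4: dist = v0:10,v1:16,v2:0,v3:inf,v4:39,v5:inf,v6:inf,v7:inf,v8:24
step 5: dist = v0:10,v1:16,v2:0,v3:40,v4:39,v5:inf,v6:inf,v7:inf,v8:24
step 6: dist = v0:10,v1:16,v2:0,v3:40,v4:39,v5:inf,v6:inf,v7:inf,v8:24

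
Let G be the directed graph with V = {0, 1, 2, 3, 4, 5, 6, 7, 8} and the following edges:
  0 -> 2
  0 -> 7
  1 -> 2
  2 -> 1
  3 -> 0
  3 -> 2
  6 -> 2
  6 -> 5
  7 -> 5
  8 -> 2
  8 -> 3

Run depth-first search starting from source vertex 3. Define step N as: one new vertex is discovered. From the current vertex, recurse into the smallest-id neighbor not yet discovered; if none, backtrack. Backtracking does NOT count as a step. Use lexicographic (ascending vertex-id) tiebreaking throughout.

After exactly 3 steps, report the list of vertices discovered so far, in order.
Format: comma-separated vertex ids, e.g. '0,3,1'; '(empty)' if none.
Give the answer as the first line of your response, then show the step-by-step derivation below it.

3,0,2

step 1: discover 3; path=3; order=3
step 2: discover 0; path=3>0; order=3,0
step 3: discover 2; path=3>0>2; order=3,0,2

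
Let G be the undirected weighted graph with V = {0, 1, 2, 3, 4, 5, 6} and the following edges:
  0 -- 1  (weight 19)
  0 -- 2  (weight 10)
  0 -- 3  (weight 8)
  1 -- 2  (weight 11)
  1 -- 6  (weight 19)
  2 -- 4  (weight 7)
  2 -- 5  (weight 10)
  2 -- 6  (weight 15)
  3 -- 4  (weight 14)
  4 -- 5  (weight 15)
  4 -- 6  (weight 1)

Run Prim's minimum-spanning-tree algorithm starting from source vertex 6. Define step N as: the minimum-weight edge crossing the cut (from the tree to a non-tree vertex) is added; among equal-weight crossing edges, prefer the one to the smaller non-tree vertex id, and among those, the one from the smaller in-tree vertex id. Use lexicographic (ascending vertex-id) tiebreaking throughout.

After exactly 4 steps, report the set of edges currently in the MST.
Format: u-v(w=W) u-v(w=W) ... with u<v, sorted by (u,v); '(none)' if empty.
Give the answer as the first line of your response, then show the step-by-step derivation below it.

0-2(w=10) 0-3(w=8) 2-4(w=7) 4-6(w=1)

step 1: add edge 4-6 (w=1); MST = {4-6(w=1)}
step 2: add edge 2-4 (w=7); MST = {2-4(w=7) 4-6(w=1)}
step 3: add edge 0-2 (w=10); MST = {0-2(w=10) 2-4(w=7) 4-6(w=1)}
step 4: add edge 0-3 (w=8); MST = {0-2(w=10) 0-3(w=8) 2-4(w=7) 4-6(w=1)}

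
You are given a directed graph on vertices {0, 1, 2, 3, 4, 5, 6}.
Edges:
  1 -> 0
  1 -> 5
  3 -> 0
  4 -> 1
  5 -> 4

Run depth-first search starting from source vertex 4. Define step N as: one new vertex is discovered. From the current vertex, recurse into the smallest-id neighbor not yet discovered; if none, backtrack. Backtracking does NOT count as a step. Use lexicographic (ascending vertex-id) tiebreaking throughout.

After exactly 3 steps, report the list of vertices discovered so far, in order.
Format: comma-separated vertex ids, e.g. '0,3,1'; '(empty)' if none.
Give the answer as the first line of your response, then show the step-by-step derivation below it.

4,1,0

step 1: discover 4; path=4; order=4
step 2: discover 1; path=4>1; order=4,1
step 3: discover 0; path=4>1>0; order=4,1,0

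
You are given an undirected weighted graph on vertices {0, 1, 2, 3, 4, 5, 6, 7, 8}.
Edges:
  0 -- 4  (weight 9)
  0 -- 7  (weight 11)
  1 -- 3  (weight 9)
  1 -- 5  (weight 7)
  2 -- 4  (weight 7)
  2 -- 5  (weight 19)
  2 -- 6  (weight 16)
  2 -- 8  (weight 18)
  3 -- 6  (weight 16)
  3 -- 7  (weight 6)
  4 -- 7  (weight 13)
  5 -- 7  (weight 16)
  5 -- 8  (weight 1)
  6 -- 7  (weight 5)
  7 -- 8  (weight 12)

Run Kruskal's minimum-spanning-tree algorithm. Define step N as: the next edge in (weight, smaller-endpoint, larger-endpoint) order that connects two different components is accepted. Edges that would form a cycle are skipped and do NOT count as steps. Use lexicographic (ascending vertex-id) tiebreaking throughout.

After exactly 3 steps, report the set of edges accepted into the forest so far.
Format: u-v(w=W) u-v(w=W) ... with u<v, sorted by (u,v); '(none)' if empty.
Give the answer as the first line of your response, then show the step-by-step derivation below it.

3-7(w=6) 5-8(w=1) 6-7(w=5)

step 1: add edge 5-8 (w=1); MST = {5-8(w=1)}
step 2: add edge 6-7 (w=5); MST = {5-8(w=1) 6-7(w=5)}
step 3: add edge 3-7 (w=6); MST = {3-7(w=6) 5-8(w=1) 6-7(w=5)}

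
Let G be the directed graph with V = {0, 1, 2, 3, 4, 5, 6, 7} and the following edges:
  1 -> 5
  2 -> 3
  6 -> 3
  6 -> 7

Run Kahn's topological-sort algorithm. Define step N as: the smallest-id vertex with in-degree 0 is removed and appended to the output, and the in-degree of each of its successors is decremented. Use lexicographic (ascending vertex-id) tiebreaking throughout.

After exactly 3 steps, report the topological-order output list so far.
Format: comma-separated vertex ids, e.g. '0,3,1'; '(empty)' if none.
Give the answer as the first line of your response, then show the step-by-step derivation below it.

0,1,2

step 1: output 0; order=[0]; indeg=(0,0,0,2,0,1,0,1)
step 2: output 1; order=[0,1]; indeg=(0,0,0,2,0,0,0,1)
step 3: output 2; order=[0,1,2]; indeg=(0,0,0,1,0,0,0,1)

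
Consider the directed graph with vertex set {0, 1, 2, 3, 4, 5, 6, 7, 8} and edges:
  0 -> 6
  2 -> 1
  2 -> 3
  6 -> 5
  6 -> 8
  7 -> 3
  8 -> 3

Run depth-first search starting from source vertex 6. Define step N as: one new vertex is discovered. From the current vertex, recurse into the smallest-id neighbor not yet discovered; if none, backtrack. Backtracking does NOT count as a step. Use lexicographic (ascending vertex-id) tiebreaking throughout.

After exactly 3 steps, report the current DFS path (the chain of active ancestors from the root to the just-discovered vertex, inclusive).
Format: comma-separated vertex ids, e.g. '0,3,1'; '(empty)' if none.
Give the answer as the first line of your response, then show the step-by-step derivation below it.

6,8

step 1: discover 6; path=6; order=6
step 2: discover 5; path=6>5; order=6,5
step 3: discover 8; path=6>8; order=6,5,8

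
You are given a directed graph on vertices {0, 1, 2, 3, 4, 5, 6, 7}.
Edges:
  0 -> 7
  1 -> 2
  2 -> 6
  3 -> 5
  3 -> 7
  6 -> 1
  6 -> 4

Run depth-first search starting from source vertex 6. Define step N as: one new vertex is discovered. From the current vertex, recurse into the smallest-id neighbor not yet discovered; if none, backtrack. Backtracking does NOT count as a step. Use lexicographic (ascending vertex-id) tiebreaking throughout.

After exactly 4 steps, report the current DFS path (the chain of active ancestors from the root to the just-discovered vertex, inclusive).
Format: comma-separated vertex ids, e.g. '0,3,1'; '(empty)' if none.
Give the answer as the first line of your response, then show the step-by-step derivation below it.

6,4

step 1: discover 6; path=6; order=6
step 2: discover 1; path=6>1; order=6,1
step 3: discover 2; path=6>1>2; order=6,1,2
step 4: discover 4; path=6>4; order=6,1,2,4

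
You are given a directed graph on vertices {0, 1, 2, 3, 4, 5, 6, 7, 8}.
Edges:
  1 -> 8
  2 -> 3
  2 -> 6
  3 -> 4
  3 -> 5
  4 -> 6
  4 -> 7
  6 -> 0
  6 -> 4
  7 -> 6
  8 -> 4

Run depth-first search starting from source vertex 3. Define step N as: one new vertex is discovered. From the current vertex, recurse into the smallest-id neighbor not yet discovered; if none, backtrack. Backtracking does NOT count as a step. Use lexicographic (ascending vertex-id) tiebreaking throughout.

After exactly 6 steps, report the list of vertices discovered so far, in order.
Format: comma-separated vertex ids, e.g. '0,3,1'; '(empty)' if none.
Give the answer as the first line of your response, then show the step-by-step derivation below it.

3,4,6,0,7,5

step 1: discover 3; path=3; order=3
step 2: discover 4; path=3>4; order=3,4
step 3: discover 6; path=3>4>6; order=3,4,6
step 4: discover 0; path=3>4>6>0; order=3,4,6,0
step 5: discover 7; path=3>4>7; order=3,4,6,0,7
step 6: discover 5; path=3>5; order=3,4,6,0,7,5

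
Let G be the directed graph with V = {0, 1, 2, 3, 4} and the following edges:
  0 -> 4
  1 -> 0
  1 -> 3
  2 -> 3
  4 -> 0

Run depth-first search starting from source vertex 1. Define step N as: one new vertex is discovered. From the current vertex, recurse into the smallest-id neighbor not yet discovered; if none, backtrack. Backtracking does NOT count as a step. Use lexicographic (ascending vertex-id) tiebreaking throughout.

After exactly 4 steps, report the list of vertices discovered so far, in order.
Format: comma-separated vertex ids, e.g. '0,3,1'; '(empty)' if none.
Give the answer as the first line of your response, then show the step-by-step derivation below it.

1,0,4,3

step 1: discover 1; path=1; order=1
step 2: discover 0; path=1>0; order=1,0
step 3: discover 4; path=1>0>4; order=1,0,4
step 4: discover 3; path=1>3; order=1,0,4,3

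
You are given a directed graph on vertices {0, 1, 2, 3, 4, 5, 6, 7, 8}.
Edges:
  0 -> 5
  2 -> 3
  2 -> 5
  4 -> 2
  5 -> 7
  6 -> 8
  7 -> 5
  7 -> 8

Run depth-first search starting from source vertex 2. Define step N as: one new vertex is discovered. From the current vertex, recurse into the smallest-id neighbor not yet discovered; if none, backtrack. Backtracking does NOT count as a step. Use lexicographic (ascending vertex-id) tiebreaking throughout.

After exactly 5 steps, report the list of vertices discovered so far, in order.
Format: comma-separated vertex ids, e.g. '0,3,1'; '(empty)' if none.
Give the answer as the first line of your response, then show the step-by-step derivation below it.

2,3,5,7,8

step 1: discover 2; path=2; order=2
step 2: discover 3; path=2>3; order=2,3
step 3: discover 5; path=2>5; order=2,3,5
step 4: discover 7; path=2>5>7; order=2,3,5,7
step 5: discover 8; path=2>5>7>8; order=2,3,5,7,8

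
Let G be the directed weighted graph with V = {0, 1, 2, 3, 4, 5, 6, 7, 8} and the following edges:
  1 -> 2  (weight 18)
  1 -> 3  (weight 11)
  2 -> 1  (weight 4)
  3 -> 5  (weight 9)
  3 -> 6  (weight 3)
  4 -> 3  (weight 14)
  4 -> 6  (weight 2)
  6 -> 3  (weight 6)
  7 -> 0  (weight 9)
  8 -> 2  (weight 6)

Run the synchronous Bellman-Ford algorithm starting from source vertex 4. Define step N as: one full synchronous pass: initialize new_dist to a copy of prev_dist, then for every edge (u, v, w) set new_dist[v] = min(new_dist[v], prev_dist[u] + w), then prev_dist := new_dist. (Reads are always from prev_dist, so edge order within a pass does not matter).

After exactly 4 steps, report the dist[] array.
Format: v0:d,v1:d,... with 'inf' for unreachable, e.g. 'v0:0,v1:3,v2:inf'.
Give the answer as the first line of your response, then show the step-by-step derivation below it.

v0:inf,v1:inf,v2:inf,v3:8,v4:0,v5:17,v6:2,v7:inf,v8:inf

step 1: dist = v0:inf,v1:inf,v2:inf,v3:14,v4:0,v5:inf,v6:2,v7:inf,v8:inf
step 2: dist = v0:inf,v1:inf,v2:inf,v3:8,v4:0,v5:23,v6:2,v7:inf,v8:inf
step 3: dist = v0:inf,v1:inf,v2:inf,v3:8,v4:0,v5:17,v6:2,v7:inf,v8:inf
step 4: dist = v0:inf,v1:inf,v2:inf,v3:8,v4:0,v5:17,v6:2,v7:inf,v8:inf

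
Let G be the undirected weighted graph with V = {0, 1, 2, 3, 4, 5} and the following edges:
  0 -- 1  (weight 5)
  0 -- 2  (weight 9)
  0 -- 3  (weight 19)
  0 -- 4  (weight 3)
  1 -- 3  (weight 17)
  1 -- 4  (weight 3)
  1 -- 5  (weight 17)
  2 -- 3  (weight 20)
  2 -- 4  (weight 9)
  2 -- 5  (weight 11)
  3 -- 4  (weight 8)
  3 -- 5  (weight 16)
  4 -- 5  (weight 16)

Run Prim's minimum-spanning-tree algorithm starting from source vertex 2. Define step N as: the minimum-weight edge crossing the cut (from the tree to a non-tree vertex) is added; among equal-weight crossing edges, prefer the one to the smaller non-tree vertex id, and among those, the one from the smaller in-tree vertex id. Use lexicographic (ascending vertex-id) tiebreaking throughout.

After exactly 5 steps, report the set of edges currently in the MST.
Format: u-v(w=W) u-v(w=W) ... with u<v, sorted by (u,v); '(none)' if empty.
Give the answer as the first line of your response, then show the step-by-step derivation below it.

0-2(w=9) 0-4(w=3) 1-4(w=3) 2-5(w=11) 3-4(w=8)

step 1: add edge 0-2 (w=9); MST = {0-2(w=9)}
step 2: add edge 0-4 (w=3); MST = {0-2(w=9) 0-4(w=3)}
step 3: add edge 1-4 (w=3); MST = {0-2(w=9) 0-4(w=3) 1-4(w=3)}
step 4: add edge 3-4 (w=8); MST = {0-2(w=9) 0-4(w=3) 1-4(w=3) 3-4(w=8)}
step 5: add edge 2-5 (w=11); MST = {0-2(w=9) 0-4(w=3) 1-4(w=3) 2-5(w=11) 3-4(w=8)}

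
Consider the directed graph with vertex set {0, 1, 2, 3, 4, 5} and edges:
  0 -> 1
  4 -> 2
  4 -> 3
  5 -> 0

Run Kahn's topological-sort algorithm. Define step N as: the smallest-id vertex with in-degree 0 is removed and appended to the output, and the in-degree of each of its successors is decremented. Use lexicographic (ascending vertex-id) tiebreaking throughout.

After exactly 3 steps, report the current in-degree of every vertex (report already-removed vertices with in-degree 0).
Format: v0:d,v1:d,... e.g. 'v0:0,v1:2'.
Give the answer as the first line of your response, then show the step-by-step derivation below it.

v0:1,v1:1,v2:0,v3:0,v4:0,v5:0

step 1: output 4; order=[4]; indeg=(1,1,0,0,0,0)
step 2: output 2; order=[4,2]; indeg=(1,1,0,0,0,0)
step 3: output 3; order=[4,2,3]; indeg=(1,1,0,0,0,0)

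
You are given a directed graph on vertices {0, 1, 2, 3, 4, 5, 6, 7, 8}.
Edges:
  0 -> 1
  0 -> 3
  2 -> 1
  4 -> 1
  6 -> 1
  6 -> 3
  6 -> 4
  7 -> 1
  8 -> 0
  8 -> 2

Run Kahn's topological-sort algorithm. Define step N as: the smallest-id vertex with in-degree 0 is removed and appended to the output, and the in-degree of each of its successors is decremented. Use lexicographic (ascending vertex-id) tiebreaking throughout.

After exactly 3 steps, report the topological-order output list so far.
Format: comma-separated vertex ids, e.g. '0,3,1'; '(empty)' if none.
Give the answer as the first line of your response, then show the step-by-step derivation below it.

5,6,4

step 1: output 5; order=[5]; indeg=(1,5,1,2,1,0,0,0,0)
step 2: output 6; order=[5,6]; indeg=(1,4,1,1,0,0,0,0,0)
step 3: output 4; order=[5,6,4]; indeg=(1,3,1,1,0,0,0,0,0)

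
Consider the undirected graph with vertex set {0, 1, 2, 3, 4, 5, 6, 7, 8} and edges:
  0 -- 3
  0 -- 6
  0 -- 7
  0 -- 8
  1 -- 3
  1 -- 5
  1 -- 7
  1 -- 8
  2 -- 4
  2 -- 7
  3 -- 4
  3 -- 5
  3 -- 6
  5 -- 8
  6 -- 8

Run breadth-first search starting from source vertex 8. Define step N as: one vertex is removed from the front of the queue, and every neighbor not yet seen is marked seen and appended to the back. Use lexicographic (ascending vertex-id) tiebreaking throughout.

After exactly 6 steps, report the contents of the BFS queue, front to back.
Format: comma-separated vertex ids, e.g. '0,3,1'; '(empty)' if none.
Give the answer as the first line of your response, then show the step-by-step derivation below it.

7,4

step 1: dequeue 8; queue=[0,1,5,6]; order=8
step 2: dequeue 0; queue=[1,5,6,3,7]; order=8,0
step 3: dequeue 1; queue=[5,6,3,7]; order=8,0,1
step 4: dequeue 5; queue=[6,3,7]; order=8,0,1,5
step 5: dequeue 6; queue=[3,7]; order=8,0,1,5,6
step 6: dequeue 3; queue=[7,4]; order=8,0,1,5,6,3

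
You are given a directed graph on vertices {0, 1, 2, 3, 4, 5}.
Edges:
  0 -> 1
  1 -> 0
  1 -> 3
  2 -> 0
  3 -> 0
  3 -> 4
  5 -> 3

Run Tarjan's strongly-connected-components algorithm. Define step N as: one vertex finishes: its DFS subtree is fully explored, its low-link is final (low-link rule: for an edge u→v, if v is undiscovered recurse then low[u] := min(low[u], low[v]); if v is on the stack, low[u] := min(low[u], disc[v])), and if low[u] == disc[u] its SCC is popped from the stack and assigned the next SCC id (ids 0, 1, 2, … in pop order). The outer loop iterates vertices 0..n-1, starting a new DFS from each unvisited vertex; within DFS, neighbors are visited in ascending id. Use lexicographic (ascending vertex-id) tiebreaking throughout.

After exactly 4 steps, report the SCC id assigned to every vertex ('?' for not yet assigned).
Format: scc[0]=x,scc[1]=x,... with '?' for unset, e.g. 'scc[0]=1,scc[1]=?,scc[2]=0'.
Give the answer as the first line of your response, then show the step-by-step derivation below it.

scc[0]=1,scc[1]=1,scc[2]=?,scc[3]=1,scc[4]=0,scc[5]=?

step 1: low=(low[0]=0,low[1]=0,low[2]=?,low[3]=0,low[4]=3,low[5]=?); scc=(scc[0]=?,scc[1]=?,scc[2]=?,scc[3]=?,scc[4]=0,scc[5]=?)
step 2: low=(low[0]=0,low[1]=0,low[2]=?,low[3]=0,low[4]=3,low[5]=?); scc=(scc[0]=?,scc[1]=?,scc[2]=?,scc[3]=?,scc[4]=0,scc[5]=?)
step 3: low=(low[0]=0,low[1]=0,low[2]=?,low[3]=0,low[4]=3,low[5]=?); scc=(scc[0]=?,scc[1]=?,scc[2]=?,scc[3]=?,scc[4]=0,scc[5]=?)
step 4: low=(low[0]=0,low[1]=0,low[2]=?,low[3]=0,low[4]=3,low[5]=?); scc=(scc[0]=1,scc[1]=1,scc[2]=?,scc[3]=1,scc[4]=0,scc[5]=?)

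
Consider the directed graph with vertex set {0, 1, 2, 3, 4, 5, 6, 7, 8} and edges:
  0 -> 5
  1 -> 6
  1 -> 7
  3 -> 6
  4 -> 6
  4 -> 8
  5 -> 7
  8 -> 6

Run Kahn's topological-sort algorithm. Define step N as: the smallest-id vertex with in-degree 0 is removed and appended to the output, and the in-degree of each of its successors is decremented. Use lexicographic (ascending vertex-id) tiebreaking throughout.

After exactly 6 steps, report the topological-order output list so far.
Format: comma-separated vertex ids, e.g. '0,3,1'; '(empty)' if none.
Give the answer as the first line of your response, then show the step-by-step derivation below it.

0,1,2,3,4,5

step 1: output 0; order=[0]; indeg=(0,0,0,0,0,0,4,2,1)
step 2: output 1; order=[0,1]; indeg=(0,0,0,0,0,0,3,1,1)
step 3: output 2; order=[0,1,2]; indeg=(0,0,0,0,0,0,3,1,1)
step 4: output 3; order=[0,1,2,3]; indeg=(0,0,0,0,0,0,2,1,1)
step 5: output 4; order=[0,1,2,3,4]; indeg=(0,0,0,0,0,0,1,1,0)
step 6: output 5; order=[0,1,2,3,4,5]; indeg=(0,0,0,0,0,0,1,0,0)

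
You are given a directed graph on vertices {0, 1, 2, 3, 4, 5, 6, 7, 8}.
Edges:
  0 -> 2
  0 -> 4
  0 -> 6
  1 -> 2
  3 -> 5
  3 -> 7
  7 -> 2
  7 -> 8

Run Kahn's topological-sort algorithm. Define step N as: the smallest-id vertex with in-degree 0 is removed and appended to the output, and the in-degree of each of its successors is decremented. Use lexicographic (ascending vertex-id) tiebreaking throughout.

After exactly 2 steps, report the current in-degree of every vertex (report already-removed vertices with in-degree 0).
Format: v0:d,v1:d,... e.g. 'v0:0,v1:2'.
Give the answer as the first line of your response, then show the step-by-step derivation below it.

v0:0,v1:0,v2:1,v3:0,v4:0,v5:1,v6:0,v7:1,v8:1

step 1: output 0; order=[0]; indeg=(0,0,2,0,0,1,0,1,1)
step 2: output 1; order=[0,1]; indeg=(0,0,1,0,0,1,0,1,1)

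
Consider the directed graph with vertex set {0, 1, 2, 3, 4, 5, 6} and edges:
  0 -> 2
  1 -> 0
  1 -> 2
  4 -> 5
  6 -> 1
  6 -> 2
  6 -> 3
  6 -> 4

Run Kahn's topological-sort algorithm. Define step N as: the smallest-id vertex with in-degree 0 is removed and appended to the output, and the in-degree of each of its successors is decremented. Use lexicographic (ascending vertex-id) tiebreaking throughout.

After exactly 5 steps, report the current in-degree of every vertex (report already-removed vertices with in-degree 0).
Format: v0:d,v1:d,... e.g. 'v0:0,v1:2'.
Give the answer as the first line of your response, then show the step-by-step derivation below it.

v0:0,v1:0,v2:0,v3:0,v4:0,v5:1,v6:0

step 1: output 6; order=[6]; indeg=(1,0,2,0,0,1,0)
step 2: output 1; order=[6,1]; indeg=(0,0,1,0,0,1,0)
step 3: output 0; order=[6,1,0]; indeg=(0,0,0,0,0,1,0)
step 4: output 2; order=[6,1,0,2]; indeg=(0,0,0,0,0,1,0)
step 5: output 3; order=[6,1,0,2,3]; indeg=(0,0,0,0,0,1,0)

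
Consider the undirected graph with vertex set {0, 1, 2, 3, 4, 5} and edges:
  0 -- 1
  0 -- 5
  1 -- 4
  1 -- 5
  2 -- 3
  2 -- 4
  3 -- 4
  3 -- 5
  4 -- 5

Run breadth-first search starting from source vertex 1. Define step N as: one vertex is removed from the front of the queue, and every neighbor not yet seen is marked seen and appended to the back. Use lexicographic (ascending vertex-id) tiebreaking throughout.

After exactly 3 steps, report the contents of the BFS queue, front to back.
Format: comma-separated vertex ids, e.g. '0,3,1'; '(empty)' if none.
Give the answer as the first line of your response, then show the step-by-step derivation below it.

5,2,3

step 1: dequeue 1; queue=[0,4,5]; order=1
step 2: dequeue 0; queue=[4,5]; order=1,0
step 3: dequeue 4; queue=[5,2,3]; order=1,0,4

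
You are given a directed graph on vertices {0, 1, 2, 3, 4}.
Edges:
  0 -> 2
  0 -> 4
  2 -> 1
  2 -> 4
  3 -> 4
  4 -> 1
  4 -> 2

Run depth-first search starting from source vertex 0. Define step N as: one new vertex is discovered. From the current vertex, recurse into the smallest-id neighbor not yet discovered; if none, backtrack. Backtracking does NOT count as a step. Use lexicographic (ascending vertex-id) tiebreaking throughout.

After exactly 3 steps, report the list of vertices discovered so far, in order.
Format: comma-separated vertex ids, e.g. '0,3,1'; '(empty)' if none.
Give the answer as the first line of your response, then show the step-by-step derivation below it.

0,2,1

step 1: discover 0; path=0; order=0
step 2: discover 2; path=0>2; order=0,2
step 3: discover 1; path=0>2>1; order=0,2,1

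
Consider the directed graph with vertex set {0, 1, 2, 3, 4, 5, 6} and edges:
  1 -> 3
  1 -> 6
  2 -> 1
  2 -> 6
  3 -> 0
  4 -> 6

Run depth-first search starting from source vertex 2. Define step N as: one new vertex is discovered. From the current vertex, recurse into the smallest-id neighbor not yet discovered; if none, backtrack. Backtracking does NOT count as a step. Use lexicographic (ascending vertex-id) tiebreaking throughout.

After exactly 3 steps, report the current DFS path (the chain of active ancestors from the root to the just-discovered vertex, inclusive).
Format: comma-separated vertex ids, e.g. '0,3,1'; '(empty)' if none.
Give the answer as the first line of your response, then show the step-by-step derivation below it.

2,1,3

step 1: discover 2; path=2; order=2
step 2: discover 1; path=2>1; order=2,1
step 3: discover 3; path=2>1>3; order=2,1,3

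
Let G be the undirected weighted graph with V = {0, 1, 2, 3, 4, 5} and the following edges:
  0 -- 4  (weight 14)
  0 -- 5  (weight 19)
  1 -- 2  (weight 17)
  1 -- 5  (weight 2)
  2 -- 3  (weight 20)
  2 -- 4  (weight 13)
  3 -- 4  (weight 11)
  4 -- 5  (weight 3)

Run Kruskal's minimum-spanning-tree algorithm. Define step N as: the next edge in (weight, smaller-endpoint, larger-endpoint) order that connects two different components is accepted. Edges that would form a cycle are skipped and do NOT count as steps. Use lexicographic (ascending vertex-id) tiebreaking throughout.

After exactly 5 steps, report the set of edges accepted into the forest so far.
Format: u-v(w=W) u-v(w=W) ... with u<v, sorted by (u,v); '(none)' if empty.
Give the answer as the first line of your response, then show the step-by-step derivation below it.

0-4(w=14) 1-5(w=2) 2-4(w=13) 3-4(w=11) 4-5(w=3)

step 1: add edge 1-5 (w=2); MST = {1-5(w=2)}
step 2: add edge 4-5 (w=3); MST = {1-5(w=2) 4-5(w=3)}
step 3: add edge 3-4 (w=11); MST = {1-5(w=2) 3-4(w=11) 4-5(w=3)}
step 4: add edge 2-4 (w=13); MST = {1-5(w=2) 2-4(w=13) 3-4(w=11) 4-5(w=3)}
step 5: add edge 0-4 (w=14); MST = {0-4(w=14) 1-5(w=2) 2-4(w=13) 3-4(w=11) 4-5(w=3)}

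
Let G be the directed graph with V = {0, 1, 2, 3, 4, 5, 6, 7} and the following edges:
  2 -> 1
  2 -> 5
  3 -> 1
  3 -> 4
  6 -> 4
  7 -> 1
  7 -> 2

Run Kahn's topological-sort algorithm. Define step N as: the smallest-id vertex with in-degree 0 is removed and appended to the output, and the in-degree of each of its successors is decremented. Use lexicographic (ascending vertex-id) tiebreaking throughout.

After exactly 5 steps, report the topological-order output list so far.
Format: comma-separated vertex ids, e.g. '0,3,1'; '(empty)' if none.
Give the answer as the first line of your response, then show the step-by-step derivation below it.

0,3,6,4,7

step 1: output 0; order=[0]; indeg=(0,3,1,0,2,1,0,0)
step 2: output 3; order=[0,3]; indeg=(0,2,1,0,1,1,0,0)
step 3: output 6; order=[0,3,6]; indeg=(0,2,1,0,0,1,0,0)
step 4: output 4; order=[0,3,6,4]; indeg=(0,2,1,0,0,1,0,0)
step 5: output 7; order=[0,3,6,4,7]; indeg=(0,1,0,0,0,1,0,0)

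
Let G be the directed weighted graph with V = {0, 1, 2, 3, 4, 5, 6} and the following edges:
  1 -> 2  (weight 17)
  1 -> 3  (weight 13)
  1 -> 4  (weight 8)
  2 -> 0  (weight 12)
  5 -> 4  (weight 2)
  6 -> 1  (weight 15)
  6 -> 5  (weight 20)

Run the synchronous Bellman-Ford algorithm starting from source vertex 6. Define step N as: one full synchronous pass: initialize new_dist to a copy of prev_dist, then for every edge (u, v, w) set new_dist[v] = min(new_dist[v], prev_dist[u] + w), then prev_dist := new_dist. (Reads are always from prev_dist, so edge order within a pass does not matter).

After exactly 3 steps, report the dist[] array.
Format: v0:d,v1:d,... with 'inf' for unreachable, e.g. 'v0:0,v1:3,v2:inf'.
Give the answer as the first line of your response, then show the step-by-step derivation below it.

v0:44,v1:15,v2:32,v3:28,v4:22,v5:20,v6:0

step 1: dist = v0:inf,v1:15,v2:inf,v3:inf,v4:inf,v5:20,v6:0
step 2: dist = v0:inf,v1:15,v2:32,v3:28,v4:22,v5:20,v6:0
step 3: dist = v0:44,v1:15,v2:32,v3:28,v4:22,v5:20,v6:0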